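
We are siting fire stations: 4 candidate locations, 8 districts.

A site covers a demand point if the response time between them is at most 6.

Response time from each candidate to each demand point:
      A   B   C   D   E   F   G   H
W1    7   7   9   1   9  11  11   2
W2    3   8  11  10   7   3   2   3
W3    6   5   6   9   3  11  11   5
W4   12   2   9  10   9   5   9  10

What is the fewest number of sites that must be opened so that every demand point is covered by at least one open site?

Coverage sets (demand points within 6 of each site):
  W1: {D, H}
  W2: {A, F, G, H}
  W3: {A, B, C, E, H}
  W4: {B, F}
No 2 sites suffice: every size-2 union leaves at least one demand point uncovered.
But {W1, W2, W3} covers everything, so the minimum is 3.

3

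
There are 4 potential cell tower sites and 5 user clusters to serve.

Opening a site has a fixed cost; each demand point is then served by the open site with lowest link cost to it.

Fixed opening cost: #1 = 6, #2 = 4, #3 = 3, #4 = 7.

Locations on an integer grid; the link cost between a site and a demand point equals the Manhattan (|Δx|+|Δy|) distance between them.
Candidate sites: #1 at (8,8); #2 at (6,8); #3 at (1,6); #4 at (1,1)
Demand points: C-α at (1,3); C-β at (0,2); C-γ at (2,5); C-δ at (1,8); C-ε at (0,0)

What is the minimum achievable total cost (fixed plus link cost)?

20

Open {#3, #4}: assign each demand point to its cheapest open site.
  C-α→#4 2, C-β→#4 2, C-γ→#3 2, C-δ→#3 2, C-ε→#4 2
  link cost 10, fixed 10 → total 20.
Compare {#3}: link cost 19 + fixed 3 = 22.
Compare {#2, #3, #4}: link cost 10 + fixed 14 = 24.
Compare {#4}: link cost 18 + fixed 7 = 25.
All other subsets cost ≥ 22. Minimum total cost: 20.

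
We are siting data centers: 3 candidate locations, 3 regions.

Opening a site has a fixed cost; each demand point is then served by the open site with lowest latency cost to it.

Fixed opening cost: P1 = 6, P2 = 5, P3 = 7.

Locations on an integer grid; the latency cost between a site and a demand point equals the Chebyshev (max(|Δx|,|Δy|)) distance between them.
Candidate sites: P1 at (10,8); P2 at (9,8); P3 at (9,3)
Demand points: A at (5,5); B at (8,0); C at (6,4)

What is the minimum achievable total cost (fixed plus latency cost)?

Open {P3}: assign each demand point to its cheapest open site.
  A→P3 4, B→P3 3, C→P3 3
  latency cost 10, fixed 7 → total 17.
Compare {P2}: latency cost 16 + fixed 5 = 21.
Compare {P2, P3}: latency cost 10 + fixed 12 = 22.
Compare {P1}: latency cost 17 + fixed 6 = 23.
All other subsets cost ≥ 21. Minimum total cost: 17.

17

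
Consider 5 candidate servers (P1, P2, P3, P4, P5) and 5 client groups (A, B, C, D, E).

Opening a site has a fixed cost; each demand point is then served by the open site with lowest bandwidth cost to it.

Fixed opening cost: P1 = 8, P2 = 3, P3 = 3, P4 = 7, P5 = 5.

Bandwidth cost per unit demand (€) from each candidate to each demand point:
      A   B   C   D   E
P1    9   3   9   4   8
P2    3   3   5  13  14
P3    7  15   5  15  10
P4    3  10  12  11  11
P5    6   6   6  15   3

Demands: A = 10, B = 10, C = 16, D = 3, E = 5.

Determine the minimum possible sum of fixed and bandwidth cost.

183

Open {P1, P2, P5}: assign each demand point to its cheapest open site.
  A→P2 10×3=30, B→P1 10×3=30, C→P2 16×5=80, D→P1 3×4=12, E→P5 5×3=15
  bandwidth cost 167, fixed 16 → total 183.
Compare {P1, P2, P3, P5}: bandwidth cost 167 + fixed 19 = 186.
Compare {P1, P2, P4, P5}: bandwidth cost 167 + fixed 23 = 190.
Compare {P1, P3, P4, P5}: bandwidth cost 167 + fixed 23 = 190.
All other subsets cost ≥ 186. Minimum total cost: 183.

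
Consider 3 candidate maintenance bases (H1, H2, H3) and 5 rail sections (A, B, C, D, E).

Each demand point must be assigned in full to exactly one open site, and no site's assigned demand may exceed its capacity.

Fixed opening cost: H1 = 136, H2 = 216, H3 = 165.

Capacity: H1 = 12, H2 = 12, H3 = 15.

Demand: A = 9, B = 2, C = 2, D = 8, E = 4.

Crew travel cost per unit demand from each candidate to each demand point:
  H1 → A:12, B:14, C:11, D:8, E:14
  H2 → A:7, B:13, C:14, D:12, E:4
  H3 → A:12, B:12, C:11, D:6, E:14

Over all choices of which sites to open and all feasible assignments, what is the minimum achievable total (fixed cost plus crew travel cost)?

Open {H1, H3}; cheapest assignment that respects the capacities:
  H1 (cap 12, load 11): A, C — cost 9×12 + 2×11 = 130
  H3 (cap 15, load 14): B, D, E — cost 2×12 + 8×6 + 4×14 = 128
  Shipping 258, fixed 301 → total 559.
  Any other capacity-feasible assignment to {H1, H3} ships for at least 258.
Compare {H2, H3}: its best feasible assignment gives total 596.
Compare {H1, H2, H3}: its best feasible assignment gives total 730.
Every other set of open sites that can feasibly serve all demand totals ≥ 596 even under its best assignment. Minimum: 559.

559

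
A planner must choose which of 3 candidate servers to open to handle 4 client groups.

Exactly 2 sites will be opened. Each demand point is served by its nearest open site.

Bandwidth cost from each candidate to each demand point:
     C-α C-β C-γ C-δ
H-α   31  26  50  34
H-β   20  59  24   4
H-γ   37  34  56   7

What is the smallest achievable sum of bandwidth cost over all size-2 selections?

74

Open {H-α, H-β}.
  C-α→H-β 20, C-β→H-α 26, C-γ→H-β 24, C-δ→H-β 4  ⇒ total 74.
Compare {H-β, H-γ}: total 82.
Compare {H-α, H-γ}: total 114.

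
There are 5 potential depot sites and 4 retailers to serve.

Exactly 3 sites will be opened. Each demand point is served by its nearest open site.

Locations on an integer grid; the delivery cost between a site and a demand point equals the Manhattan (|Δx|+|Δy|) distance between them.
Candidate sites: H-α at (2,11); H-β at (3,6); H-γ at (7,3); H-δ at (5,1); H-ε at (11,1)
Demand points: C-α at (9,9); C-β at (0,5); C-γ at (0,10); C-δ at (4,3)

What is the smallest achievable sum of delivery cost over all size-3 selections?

Open {H-α, H-β, H-γ}.
  C-α→H-γ 8, C-β→H-β 4, C-γ→H-α 3, C-δ→H-γ 3  ⇒ total 18.
Compare {H-α, H-β, H-δ}: total 19.
Compare {H-α, H-β, H-ε}: total 20.
No size-3 selection does better; minimum is 18.

18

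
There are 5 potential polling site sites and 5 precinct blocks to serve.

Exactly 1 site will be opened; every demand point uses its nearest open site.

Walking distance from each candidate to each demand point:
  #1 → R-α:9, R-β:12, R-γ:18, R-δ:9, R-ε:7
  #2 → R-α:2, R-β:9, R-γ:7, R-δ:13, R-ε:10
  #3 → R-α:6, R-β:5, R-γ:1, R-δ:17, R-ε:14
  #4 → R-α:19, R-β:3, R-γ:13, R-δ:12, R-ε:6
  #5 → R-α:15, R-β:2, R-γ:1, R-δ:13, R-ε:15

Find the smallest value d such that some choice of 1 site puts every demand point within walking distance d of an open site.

13

Open {#2}.
  Farthest demand point is R-δ at walking distance 13 (to #2); all others are ≤ 13.
With {#5} the worst case is 15.
With {#3} the worst case is 17.
No size-1 selection achieves below 13.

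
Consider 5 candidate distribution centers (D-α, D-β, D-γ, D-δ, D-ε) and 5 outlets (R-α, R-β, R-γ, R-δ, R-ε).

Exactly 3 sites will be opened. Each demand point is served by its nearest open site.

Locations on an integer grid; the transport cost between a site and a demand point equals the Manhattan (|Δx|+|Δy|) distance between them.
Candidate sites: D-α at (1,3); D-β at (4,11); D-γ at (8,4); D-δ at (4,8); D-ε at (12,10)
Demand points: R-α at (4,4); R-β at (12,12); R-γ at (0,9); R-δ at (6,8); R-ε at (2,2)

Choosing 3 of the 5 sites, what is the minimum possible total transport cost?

Open {D-α, D-δ, D-ε}.
  R-α→D-α 4, R-β→D-ε 2, R-γ→D-δ 5, R-δ→D-δ 2, R-ε→D-α 2  ⇒ total 15.
Compare {D-α, D-β, D-ε}: total 19.
Compare {D-α, D-γ, D-ε}: total 21.
No size-3 selection does better; minimum is 15.

15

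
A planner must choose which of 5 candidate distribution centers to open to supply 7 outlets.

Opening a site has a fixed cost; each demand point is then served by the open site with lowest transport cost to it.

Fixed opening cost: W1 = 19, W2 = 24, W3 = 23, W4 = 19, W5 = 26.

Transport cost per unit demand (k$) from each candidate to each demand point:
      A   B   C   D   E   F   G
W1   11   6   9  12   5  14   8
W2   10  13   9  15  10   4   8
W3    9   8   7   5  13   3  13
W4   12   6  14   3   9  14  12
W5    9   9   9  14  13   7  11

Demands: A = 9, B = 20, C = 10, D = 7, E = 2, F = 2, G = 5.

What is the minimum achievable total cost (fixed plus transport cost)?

Open {W1, W3}: assign each demand point to its cheapest open site.
  A→W3 9×9=81, B→W1 20×6=120, C→W3 10×7=70, D→W3 7×5=35, E→W1 2×5=10, F→W3 2×3=6, G→W1 5×8=40
  transport cost 362, fixed 42 → total 404.
Compare {W1, W3, W4}: transport cost 348 + fixed 61 = 409.
Compare {W3, W4}: transport cost 376 + fixed 42 = 418.
Compare {W2, W3, W4}: transport cost 356 + fixed 66 = 422.
All other subsets cost ≥ 409. Minimum total cost: 404.

404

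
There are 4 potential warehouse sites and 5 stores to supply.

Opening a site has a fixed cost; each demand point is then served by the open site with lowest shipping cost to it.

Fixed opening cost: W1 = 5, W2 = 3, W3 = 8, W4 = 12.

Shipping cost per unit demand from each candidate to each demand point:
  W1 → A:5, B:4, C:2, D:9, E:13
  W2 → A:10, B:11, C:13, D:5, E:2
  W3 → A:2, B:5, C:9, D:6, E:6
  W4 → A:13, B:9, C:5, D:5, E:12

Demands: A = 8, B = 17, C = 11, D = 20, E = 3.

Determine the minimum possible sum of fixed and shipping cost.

Open {W1, W2, W3}: assign each demand point to its cheapest open site.
  A→W3 8×2=16, B→W1 17×4=68, C→W1 11×2=22, D→W2 20×5=100, E→W2 3×2=6
  shipping cost 212, fixed 16 → total 228.
Compare {W1, W2, W3, W4}: shipping cost 212 + fixed 28 = 240.
Compare {W1, W2}: shipping cost 236 + fixed 8 = 244.
Compare {W1, W3, W4}: shipping cost 224 + fixed 25 = 249.
All other subsets cost ≥ 240. Minimum total cost: 228.

228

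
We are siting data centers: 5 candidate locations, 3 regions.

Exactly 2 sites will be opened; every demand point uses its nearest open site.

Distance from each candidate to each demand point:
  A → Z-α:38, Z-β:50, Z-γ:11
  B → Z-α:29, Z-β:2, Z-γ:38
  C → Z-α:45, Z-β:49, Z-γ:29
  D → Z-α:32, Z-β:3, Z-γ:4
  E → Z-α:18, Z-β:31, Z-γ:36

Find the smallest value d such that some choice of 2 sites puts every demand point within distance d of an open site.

18

Open {D, E}.
  Farthest demand point is Z-α at distance 18 (to E); all others are ≤ 18.
With {A, B} the worst case is 29.
With {B, C} the worst case is 29.
No size-2 selection achieves below 18.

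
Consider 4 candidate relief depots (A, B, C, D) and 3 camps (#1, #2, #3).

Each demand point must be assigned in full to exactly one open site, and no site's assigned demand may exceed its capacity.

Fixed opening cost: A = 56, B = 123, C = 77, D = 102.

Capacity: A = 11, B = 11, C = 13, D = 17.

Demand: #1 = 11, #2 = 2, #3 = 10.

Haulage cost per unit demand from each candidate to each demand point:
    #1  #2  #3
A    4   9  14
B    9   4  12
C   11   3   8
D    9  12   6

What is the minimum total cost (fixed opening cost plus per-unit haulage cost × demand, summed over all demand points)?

263

Open {A, C}; cheapest assignment that respects the capacities:
  A (cap 11, load 11): #1 — cost 11×4 = 44
  C (cap 13, load 12): #2, #3 — cost 2×3 + 10×8 = 86
  Shipping 130, fixed 133 → total 263.
  Any other capacity-feasible assignment to {A, C} ships for at least 130.
Compare {A, D}: its best feasible assignment gives total 286.
Compare {A, C, D}: its best feasible assignment gives total 345.
Every other set of open sites that can feasibly serve all demand totals ≥ 286 even under its best assignment. Minimum: 263.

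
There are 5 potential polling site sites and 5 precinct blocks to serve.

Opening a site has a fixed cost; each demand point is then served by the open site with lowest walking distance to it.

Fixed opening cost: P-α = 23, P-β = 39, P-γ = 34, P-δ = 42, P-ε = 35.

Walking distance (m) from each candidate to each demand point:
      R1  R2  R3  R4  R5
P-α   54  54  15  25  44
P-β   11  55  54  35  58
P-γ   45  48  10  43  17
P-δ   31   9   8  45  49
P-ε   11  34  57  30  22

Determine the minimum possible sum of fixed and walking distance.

157

Open {P-δ, P-ε}: assign each demand point to its cheapest open site.
  R1→P-ε 11, R2→P-δ 9, R3→P-δ 8, R4→P-ε 30, R5→P-ε 22
  walking distance 80, fixed 77 → total 157.
Compare {P-α, P-ε}: walking distance 107 + fixed 58 = 165.
Compare {P-γ, P-ε}: walking distance 102 + fixed 69 = 171.
Compare {P-α, P-δ, P-ε}: walking distance 75 + fixed 100 = 175.
All other subsets cost ≥ 165. Minimum total cost: 157.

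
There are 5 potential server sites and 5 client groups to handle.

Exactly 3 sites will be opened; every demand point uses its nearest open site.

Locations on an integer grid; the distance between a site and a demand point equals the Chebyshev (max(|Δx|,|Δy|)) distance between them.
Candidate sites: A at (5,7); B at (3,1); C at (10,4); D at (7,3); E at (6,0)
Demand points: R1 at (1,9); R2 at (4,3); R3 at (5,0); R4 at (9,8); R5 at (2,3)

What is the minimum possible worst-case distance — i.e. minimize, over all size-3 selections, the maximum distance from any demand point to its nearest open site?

Open {A, B, C}.
  Farthest demand point is R1 at distance 4 (to A); all others are ≤ 4.
With {A, B, D} the worst case is 4.
With {A, B, E} the worst case is 4.
No size-3 selection achieves below 4.

4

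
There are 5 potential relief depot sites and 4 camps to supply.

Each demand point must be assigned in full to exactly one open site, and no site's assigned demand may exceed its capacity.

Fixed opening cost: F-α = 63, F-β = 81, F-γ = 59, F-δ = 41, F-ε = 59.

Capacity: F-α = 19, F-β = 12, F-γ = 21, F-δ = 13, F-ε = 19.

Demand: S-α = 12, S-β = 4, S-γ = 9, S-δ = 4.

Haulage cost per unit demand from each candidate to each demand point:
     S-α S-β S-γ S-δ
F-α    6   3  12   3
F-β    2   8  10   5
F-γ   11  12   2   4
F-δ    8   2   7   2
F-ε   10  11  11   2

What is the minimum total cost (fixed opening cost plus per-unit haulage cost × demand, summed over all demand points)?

239

Open {F-β, F-γ, F-δ}; cheapest assignment that respects the capacities:
  F-β (cap 12, load 12): S-α — cost 12×2 = 24
  F-γ (cap 21, load 9): S-γ — cost 9×2 = 18
  F-δ (cap 13, load 8): S-β, S-δ — cost 4×2 + 4×2 = 16
  Shipping 58, fixed 181 → total 239.
  Any other capacity-feasible assignment to {F-β, F-γ, F-δ} ships for at least 58.
Compare {F-α, F-γ}: its best feasible assignment gives total 240.
Compare {F-β, F-γ}: its best feasible assignment gives total 246.
Every other set of open sites that can feasibly serve all demand totals ≥ 240 even under its best assignment. Minimum: 239.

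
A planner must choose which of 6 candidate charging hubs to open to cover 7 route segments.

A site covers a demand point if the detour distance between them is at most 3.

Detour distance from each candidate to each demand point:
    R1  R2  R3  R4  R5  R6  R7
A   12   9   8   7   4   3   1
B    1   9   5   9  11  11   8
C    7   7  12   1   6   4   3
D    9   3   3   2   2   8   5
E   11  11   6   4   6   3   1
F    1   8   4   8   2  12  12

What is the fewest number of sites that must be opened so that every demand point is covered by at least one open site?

3

Coverage sets (demand points within 3 of each site):
  A: {R6, R7}
  B: {R1}
  C: {R4, R7}
  D: {R2, R3, R4, R5}
  E: {R6, R7}
  F: {R1, R5}
No 2 sites suffice: every size-2 union leaves at least one demand point uncovered.
But {A, B, D} covers everything, so the minimum is 3.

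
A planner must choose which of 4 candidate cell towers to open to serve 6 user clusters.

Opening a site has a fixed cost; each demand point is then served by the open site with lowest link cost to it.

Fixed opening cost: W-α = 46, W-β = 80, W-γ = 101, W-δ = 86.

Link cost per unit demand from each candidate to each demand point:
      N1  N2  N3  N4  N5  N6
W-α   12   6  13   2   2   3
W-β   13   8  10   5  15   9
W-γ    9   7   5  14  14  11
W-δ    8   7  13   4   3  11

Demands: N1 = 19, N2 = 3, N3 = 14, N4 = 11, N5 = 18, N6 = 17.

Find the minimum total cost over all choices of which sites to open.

Open {W-α, W-γ}: assign each demand point to its cheapest open site.
  N1→W-γ 19×9=171, N2→W-α 3×6=18, N3→W-γ 14×5=70, N4→W-α 11×2=22, N5→W-α 18×2=36, N6→W-α 17×3=51
  link cost 368, fixed 147 → total 515.
Compare {W-α, W-γ, W-δ}: link cost 349 + fixed 233 = 582.
Compare {W-α}: link cost 537 + fixed 46 = 583.
Compare {W-α, W-δ}: link cost 461 + fixed 132 = 593.
All other subsets cost ≥ 582. Minimum total cost: 515.

515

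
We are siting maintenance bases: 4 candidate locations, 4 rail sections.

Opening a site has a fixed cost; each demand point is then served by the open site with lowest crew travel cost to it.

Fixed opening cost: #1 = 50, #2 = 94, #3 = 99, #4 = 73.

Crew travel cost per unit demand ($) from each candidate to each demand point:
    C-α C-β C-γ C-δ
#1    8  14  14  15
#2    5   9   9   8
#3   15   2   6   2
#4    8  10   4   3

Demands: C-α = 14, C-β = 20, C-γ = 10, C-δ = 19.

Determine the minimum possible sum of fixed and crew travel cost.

399

Open {#1, #3}: assign each demand point to its cheapest open site.
  C-α→#1 14×8=112, C-β→#3 20×2=40, C-γ→#3 10×6=60, C-δ→#3 19×2=38
  crew travel cost 250, fixed 149 → total 399.
Compare {#2, #3}: crew travel cost 208 + fixed 193 = 401.
Compare {#3, #4}: crew travel cost 230 + fixed 172 = 402.
Compare {#3}: crew travel cost 348 + fixed 99 = 447.
All other subsets cost ≥ 401. Minimum total cost: 399.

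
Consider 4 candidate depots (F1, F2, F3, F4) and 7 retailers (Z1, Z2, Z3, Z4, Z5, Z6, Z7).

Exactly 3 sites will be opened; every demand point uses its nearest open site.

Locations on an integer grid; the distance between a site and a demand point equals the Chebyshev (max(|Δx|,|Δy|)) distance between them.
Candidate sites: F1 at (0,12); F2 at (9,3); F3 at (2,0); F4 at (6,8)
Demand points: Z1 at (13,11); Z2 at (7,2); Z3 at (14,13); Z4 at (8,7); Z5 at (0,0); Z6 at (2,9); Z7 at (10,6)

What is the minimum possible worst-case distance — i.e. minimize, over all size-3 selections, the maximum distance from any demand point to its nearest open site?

8

Open {F1, F2, F4}.
  Farthest demand point is Z3 at distance 8 (to F4); all others are ≤ 8.
With {F1, F3, F4} the worst case is 8.
With {F2, F3, F4} the worst case is 8.
No size-3 selection achieves below 8.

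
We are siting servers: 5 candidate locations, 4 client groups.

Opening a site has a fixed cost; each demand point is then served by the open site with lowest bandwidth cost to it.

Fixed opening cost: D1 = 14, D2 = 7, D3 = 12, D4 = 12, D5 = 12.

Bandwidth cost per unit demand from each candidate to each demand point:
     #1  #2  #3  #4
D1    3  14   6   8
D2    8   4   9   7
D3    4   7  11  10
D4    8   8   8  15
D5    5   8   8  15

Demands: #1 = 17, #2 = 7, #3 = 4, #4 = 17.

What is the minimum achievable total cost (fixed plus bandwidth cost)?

Open {D1, D2}: assign each demand point to its cheapest open site.
  #1→D1 17×3=51, #2→D2 7×4=28, #3→D1 4×6=24, #4→D2 17×7=119
  bandwidth cost 222, fixed 21 → total 243.
Compare {D1, D2, D3}: bandwidth cost 222 + fixed 33 = 255.
Compare {D1, D2, D4}: bandwidth cost 222 + fixed 33 = 255.
Compare {D1, D2, D5}: bandwidth cost 222 + fixed 33 = 255.
All other subsets cost ≥ 255. Minimum total cost: 243.

243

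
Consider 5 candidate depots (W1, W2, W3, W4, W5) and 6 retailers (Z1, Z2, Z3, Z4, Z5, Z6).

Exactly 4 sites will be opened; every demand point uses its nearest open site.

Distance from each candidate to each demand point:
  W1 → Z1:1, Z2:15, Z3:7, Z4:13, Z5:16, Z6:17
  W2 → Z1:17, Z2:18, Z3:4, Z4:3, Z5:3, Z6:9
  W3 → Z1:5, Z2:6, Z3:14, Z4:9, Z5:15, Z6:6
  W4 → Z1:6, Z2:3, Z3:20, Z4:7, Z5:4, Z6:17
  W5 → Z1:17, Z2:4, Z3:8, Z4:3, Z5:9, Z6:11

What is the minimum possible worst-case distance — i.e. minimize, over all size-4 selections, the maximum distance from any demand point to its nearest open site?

Open {W1, W2, W3, W4}.
  Farthest demand point is Z6 at distance 6 (to W3); all others are ≤ 6.
With {W1, W2, W3, W5} the worst case is 6.
With {W2, W3, W4, W5} the worst case is 6.
No size-4 selection achieves below 6.

6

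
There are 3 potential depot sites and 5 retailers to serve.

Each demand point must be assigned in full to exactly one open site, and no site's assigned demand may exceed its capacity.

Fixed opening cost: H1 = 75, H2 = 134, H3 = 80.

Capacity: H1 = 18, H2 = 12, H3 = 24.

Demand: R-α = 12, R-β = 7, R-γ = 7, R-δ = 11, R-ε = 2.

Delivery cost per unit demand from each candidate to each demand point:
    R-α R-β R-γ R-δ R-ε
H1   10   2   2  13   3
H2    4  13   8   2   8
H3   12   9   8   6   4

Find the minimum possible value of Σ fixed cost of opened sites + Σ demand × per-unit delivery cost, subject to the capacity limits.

399

Open {H1, H3}; cheapest assignment that respects the capacities:
  H1 (cap 18, load 16): R-β, R-γ, R-ε — cost 7×2 + 7×2 + 2×3 = 34
  H3 (cap 24, load 23): R-α, R-δ — cost 12×12 + 11×6 = 210
  Shipping 244, fixed 155 → total 399.
  Any other capacity-feasible assignment to {H1, H3} ships for at least 244.
Compare {H1, H2, H3}: its best feasible assignment gives total 437.
Every other set of open sites that can feasibly serve all demand totals ≥ 437 even under its best assignment. Minimum: 399.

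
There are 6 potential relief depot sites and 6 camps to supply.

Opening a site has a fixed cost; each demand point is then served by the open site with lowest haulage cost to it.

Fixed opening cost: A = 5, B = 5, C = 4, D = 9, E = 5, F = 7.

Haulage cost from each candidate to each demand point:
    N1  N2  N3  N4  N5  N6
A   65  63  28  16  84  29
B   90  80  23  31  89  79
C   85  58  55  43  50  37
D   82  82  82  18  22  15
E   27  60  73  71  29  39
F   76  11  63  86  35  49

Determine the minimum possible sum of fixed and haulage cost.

142

Open {B, D, E, F}: assign each demand point to its cheapest open site.
  N1→E 27, N2→F 11, N3→B 23, N4→D 18, N5→D 22, N6→D 15
  haulage cost 116, fixed 26 → total 142.
Compare {A, D, E, F}: haulage cost 119 + fixed 26 = 145.
Compare {A, B, D, E, F}: haulage cost 114 + fixed 31 = 145.
Compare {B, C, D, E, F}: haulage cost 116 + fixed 30 = 146.
All other subsets cost ≥ 145. Minimum total cost: 142.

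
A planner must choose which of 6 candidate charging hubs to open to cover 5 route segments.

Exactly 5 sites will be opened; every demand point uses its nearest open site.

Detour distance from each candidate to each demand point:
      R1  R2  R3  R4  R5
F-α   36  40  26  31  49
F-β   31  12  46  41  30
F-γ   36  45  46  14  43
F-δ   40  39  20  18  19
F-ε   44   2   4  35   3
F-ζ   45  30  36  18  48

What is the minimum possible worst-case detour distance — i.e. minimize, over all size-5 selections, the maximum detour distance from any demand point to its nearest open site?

31

Open {F-α, F-β, F-γ, F-δ, F-ε}.
  Farthest demand point is R1 at detour distance 31 (to F-β); all others are ≤ 31.
With {F-α, F-β, F-γ, F-δ, F-ζ} the worst case is 31.
With {F-α, F-β, F-γ, F-ε, F-ζ} the worst case is 31.
No size-5 selection achieves below 31.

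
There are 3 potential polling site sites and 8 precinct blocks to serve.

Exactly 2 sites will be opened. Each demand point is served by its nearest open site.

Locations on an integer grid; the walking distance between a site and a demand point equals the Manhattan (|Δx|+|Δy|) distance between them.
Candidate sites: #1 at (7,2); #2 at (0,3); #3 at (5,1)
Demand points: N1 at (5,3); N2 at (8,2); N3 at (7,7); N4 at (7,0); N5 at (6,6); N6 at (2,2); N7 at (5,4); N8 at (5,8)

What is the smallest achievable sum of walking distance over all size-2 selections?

Open {#1, #3}.
  N1→#3 2, N2→#1 1, N3→#1 5, N4→#1 2, N5→#1 5, N6→#3 4, N7→#3 3, N8→#3 7  ⇒ total 29.
Compare {#1, #2}: total 31.
Compare {#2, #3}: total 36.

29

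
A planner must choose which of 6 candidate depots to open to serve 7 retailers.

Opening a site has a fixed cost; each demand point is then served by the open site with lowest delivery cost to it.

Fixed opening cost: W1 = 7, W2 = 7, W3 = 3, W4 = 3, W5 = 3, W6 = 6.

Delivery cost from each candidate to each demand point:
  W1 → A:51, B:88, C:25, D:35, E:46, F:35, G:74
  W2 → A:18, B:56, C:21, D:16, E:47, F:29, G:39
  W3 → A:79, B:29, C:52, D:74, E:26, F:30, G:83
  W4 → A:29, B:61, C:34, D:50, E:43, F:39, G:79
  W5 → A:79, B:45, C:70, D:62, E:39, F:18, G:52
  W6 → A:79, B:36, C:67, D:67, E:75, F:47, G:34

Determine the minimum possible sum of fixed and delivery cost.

180

Open {W2, W3, W5}: assign each demand point to its cheapest open site.
  A→W2 18, B→W3 29, C→W2 21, D→W2 16, E→W3 26, F→W5 18, G→W2 39
  delivery cost 167, fixed 13 → total 180.
Compare {W2, W3, W5, W6}: delivery cost 162 + fixed 19 = 181.
Compare {W2, W3, W4, W5}: delivery cost 167 + fixed 16 = 183.
Compare {W2, W3, W4, W5, W6}: delivery cost 162 + fixed 22 = 184.
All other subsets cost ≥ 181. Minimum total cost: 180.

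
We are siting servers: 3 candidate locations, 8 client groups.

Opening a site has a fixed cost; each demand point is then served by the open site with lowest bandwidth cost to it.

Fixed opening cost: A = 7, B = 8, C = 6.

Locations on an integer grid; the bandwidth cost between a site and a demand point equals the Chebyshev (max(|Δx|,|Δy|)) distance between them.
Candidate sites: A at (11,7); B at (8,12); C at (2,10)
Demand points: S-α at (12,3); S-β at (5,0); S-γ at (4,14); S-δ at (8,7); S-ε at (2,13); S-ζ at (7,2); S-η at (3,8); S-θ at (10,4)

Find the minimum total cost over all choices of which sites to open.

44

Open {A, C}: assign each demand point to its cheapest open site.
  S-α→A 4, S-β→A 7, S-γ→C 4, S-δ→A 3, S-ε→C 3, S-ζ→A 5, S-η→C 2, S-θ→A 3
  bandwidth cost 31, fixed 13 → total 44.
Compare {A, B}: bandwidth cost 37 + fixed 15 = 52.
Compare {A, B, C}: bandwidth cost 31 + fixed 21 = 52.
Compare {A}: bandwidth cost 46 + fixed 7 = 53.
All other subsets cost ≥ 52. Minimum total cost: 44.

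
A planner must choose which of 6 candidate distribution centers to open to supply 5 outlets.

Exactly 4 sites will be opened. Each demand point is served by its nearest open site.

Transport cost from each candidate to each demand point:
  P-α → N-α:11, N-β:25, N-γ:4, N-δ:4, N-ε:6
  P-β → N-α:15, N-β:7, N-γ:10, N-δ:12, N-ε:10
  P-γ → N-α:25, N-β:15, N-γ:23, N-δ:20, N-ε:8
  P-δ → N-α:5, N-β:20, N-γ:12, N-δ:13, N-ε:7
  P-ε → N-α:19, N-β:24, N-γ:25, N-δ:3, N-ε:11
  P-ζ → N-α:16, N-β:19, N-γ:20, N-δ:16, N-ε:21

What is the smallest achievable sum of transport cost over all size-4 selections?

25

Open {P-α, P-β, P-δ, P-ε}.
  N-α→P-δ 5, N-β→P-β 7, N-γ→P-α 4, N-δ→P-ε 3, N-ε→P-α 6  ⇒ total 25.
Compare {P-α, P-β, P-γ, P-δ}: total 26.
Compare {P-α, P-β, P-δ, P-ζ}: total 26.
No size-4 selection does better; minimum is 25.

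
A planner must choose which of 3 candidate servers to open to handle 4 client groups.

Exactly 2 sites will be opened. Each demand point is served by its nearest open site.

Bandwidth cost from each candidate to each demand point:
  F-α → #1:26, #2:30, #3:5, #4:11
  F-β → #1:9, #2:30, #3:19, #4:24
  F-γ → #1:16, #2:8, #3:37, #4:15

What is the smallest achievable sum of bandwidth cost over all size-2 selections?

Open {F-α, F-γ}.
  #1→F-γ 16, #2→F-γ 8, #3→F-α 5, #4→F-α 11  ⇒ total 40.
Compare {F-β, F-γ}: total 51.
Compare {F-α, F-β}: total 55.

40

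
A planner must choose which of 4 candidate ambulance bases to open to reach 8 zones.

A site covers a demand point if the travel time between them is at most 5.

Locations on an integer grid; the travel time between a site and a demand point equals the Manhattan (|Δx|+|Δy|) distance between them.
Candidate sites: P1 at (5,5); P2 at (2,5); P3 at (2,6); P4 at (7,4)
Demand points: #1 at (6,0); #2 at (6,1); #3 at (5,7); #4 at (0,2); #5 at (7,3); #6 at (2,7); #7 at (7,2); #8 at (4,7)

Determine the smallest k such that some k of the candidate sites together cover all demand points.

2

Coverage sets (demand points within 5 of each site):
  P1: {#2, #3, #5, #6, #7, #8}
  P2: {#3, #4, #6, #8}
  P3: {#3, #6, #8}
  P4: {#1, #2, #3, #5, #7}
No single site covers all 8 demand points.
But {P2, P4} covers everything, so the minimum is 2.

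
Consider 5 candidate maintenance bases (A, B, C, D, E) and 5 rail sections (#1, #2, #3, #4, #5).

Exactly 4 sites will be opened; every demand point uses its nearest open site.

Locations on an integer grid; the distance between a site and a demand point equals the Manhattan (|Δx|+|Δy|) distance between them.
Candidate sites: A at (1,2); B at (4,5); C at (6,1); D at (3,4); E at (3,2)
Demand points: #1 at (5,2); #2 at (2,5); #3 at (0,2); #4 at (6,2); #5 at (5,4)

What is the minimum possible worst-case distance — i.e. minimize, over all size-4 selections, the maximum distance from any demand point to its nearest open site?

2

Open {A, B, C, D}.
  Farthest demand point is #1 at distance 2 (to C); all others are ≤ 2.
With {A, B, C, E} the worst case is 2.
With {A, C, D, E} the worst case is 2.
No size-4 selection achieves below 2.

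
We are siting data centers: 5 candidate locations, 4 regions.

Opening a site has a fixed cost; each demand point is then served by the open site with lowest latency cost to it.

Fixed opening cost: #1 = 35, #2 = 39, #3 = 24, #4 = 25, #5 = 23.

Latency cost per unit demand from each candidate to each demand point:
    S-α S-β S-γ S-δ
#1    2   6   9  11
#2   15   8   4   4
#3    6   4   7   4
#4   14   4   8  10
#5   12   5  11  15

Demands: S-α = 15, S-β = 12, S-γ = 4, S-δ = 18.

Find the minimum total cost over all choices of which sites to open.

237

Open {#1, #3}: assign each demand point to its cheapest open site.
  S-α→#1 15×2=30, S-β→#3 12×4=48, S-γ→#3 4×7=28, S-δ→#3 18×4=72
  latency cost 178, fixed 59 → total 237.
Compare {#1, #3, #5}: latency cost 178 + fixed 82 = 260.
Compare {#3}: latency cost 238 + fixed 24 = 262.
Compare {#1, #3, #4}: latency cost 178 + fixed 84 = 262.
All other subsets cost ≥ 260. Minimum total cost: 237.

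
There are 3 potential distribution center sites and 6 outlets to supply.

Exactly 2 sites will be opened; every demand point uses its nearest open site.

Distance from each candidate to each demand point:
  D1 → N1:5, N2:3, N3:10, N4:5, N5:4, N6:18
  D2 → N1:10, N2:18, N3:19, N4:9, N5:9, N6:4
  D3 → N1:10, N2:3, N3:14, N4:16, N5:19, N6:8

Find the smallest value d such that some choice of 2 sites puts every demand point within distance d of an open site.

Open {D1, D2}.
  Farthest demand point is N3 at distance 10 (to D1); all others are ≤ 10.
With {D1, D3} the worst case is 10.
With {D2, D3} the worst case is 14.
No size-2 selection achieves below 10.

10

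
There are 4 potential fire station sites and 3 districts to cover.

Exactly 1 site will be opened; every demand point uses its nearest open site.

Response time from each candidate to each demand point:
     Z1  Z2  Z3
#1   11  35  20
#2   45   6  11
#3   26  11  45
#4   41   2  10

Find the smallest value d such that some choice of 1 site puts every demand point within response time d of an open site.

Open {#1}.
  Farthest demand point is Z2 at response time 35 (to #1); all others are ≤ 35.
With {#4} the worst case is 41.
With {#2} the worst case is 45.
No size-1 selection achieves below 35.

35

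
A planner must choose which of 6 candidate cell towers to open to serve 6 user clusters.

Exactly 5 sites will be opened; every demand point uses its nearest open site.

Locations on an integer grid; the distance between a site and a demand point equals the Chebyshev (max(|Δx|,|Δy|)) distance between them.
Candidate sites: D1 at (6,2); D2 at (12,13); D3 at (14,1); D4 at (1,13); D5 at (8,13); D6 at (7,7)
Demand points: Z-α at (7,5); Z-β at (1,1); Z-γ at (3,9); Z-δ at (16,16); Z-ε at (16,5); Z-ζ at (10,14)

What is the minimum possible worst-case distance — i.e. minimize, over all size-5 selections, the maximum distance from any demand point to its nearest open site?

5

Open {D1, D2, D3, D4, D5}.
  Farthest demand point is Z-β at distance 5 (to D1); all others are ≤ 5.
With {D1, D2, D3, D4, D6} the worst case is 5.
With {D1, D2, D3, D5, D6} the worst case is 5.
No size-5 selection achieves below 5.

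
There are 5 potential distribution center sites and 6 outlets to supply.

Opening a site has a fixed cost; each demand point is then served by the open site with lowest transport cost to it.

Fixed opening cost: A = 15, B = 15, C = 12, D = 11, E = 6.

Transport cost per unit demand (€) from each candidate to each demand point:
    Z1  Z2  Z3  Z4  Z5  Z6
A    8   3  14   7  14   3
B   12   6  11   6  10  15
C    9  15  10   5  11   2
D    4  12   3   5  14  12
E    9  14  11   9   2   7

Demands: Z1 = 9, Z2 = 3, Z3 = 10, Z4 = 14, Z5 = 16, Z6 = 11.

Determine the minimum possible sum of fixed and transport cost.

242

Open {A, D, E}: assign each demand point to its cheapest open site.
  Z1→D 9×4=36, Z2→A 3×3=9, Z3→D 10×3=30, Z4→D 14×5=70, Z5→E 16×2=32, Z6→A 11×3=33
  transport cost 210, fixed 32 → total 242.
Compare {A, C, D, E}: transport cost 199 + fixed 44 = 243.
Compare {B, C, D, E}: transport cost 208 + fixed 44 = 252.
Compare {C, D, E}: transport cost 226 + fixed 29 = 255.
All other subsets cost ≥ 243. Minimum total cost: 242.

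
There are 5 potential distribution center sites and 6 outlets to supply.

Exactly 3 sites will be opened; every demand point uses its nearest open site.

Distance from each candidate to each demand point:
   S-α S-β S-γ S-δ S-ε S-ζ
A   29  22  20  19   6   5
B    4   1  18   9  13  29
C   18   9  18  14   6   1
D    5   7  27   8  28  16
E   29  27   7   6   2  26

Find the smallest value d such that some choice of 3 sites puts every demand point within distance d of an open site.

7

Open {A, B, E}.
  Farthest demand point is S-γ at distance 7 (to E); all others are ≤ 7.
With {A, D, E} the worst case is 7.
With {B, C, E} the worst case is 7.
No size-3 selection achieves below 7.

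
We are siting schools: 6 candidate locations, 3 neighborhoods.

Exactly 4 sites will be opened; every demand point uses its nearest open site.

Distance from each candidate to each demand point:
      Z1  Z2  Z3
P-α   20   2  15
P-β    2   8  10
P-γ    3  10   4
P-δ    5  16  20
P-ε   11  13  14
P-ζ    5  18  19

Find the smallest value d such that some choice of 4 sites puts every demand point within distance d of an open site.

Open {P-α, P-β, P-γ, P-δ}.
  Farthest demand point is Z3 at distance 4 (to P-γ); all others are ≤ 4.
With {P-α, P-β, P-γ, P-ε} the worst case is 4.
With {P-α, P-β, P-γ, P-ζ} the worst case is 4.
No size-4 selection achieves below 4.

4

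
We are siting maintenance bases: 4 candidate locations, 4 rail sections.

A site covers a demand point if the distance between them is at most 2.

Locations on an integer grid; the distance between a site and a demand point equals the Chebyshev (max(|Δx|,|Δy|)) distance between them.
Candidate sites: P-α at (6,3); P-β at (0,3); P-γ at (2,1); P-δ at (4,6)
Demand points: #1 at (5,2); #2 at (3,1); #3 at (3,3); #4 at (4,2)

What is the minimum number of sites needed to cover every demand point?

2

Coverage sets (demand points within 2 of each site):
  P-α: {#1, #4}
  P-β: {}
  P-γ: {#2, #3, #4}
  P-δ: {}
No single site covers all 4 demand points.
But {P-α, P-γ} covers everything, so the minimum is 2.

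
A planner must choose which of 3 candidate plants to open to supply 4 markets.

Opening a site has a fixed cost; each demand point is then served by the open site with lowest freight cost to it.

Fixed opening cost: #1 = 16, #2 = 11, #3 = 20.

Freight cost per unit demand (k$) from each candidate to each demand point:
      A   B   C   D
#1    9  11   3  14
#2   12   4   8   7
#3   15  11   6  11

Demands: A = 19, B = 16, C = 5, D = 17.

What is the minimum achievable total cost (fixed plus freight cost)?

Open {#1, #2}: assign each demand point to its cheapest open site.
  A→#1 19×9=171, B→#2 16×4=64, C→#1 5×3=15, D→#2 17×7=119
  freight cost 369, fixed 27 → total 396.
Compare {#1, #2, #3}: freight cost 369 + fixed 47 = 416.
Compare {#2}: freight cost 451 + fixed 11 = 462.
Compare {#2, #3}: freight cost 441 + fixed 31 = 472.
All other subsets cost ≥ 416. Minimum total cost: 396.

396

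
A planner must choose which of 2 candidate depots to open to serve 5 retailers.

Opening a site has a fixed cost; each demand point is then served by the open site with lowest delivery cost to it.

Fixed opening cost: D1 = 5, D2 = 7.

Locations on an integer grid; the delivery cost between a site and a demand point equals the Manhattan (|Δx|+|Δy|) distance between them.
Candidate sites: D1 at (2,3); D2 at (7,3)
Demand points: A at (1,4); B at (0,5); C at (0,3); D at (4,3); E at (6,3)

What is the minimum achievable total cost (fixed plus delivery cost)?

19

Open {D1}: assign each demand point to its cheapest open site.
  A→D1 2, B→D1 4, C→D1 2, D→D1 2, E→D1 4
  delivery cost 14, fixed 5 → total 19.
Compare {D1, D2}: delivery cost 11 + fixed 12 = 23.
Compare {D2}: delivery cost 27 + fixed 7 = 34.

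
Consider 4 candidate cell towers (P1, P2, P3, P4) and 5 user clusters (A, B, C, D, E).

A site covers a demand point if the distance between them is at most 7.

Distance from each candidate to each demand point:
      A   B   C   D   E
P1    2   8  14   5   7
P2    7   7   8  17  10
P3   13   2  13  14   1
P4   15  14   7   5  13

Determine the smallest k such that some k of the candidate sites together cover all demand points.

3

Coverage sets (demand points within 7 of each site):
  P1: {A, D, E}
  P2: {A, B}
  P3: {B, E}
  P4: {C, D}
No 2 sites suffice: every size-2 union leaves at least one demand point uncovered.
But {P1, P2, P4} covers everything, so the minimum is 3.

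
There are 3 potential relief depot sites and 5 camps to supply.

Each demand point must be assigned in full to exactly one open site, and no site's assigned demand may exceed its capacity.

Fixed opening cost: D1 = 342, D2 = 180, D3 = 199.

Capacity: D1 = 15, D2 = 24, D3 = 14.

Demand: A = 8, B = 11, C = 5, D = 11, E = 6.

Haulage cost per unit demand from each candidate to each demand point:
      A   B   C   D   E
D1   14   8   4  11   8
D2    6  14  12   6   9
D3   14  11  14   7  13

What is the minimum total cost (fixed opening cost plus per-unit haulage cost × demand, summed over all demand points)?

1024

Open {D1, D2, D3}; cheapest assignment that respects the capacities:
  D1 (cap 15, load 11): C, E — cost 5×4 + 6×8 = 68
  D2 (cap 24, load 19): A, D — cost 8×6 + 11×6 = 114
  D3 (cap 14, load 11): B — cost 11×11 = 121
  Shipping 303, fixed 721 → total 1024.
  Any other capacity-feasible assignment to {D1, D2, D3} ships for at least 303.
Total demand is 41 and no other set of sites has combined capacity ≥ 41, so {D1, D2, D3} is the only feasible choice of open sites. Minimum: 1024.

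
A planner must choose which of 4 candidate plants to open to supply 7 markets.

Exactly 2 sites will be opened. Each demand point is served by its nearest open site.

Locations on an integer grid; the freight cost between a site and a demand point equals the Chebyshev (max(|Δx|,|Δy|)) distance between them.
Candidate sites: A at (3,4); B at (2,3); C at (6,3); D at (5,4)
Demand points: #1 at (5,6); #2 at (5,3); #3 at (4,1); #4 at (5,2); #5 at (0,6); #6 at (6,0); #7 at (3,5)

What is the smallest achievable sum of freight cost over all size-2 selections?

13

Open {A, C}.
  #1→A 2, #2→C 1, #3→C 2, #4→C 1, #5→A 3, #6→C 3, #7→A 1  ⇒ total 13.
Compare {B, C}: total 15.
Compare {A, B}: total 16.
No size-2 selection does better; minimum is 13.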